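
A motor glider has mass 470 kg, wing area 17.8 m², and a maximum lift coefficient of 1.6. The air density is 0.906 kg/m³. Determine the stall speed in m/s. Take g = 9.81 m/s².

At stall, lift equals weight: L = W = m·g = 470 × 9.81 = 4611 N.
V_stall = √(2W/(ρ·S·CL,max)) = √(2 × 4611 / (0.906 × 17.8 × 1.6))
V_stall = √357.4 = 18.9 m/s

V_stall = 18.9 m/s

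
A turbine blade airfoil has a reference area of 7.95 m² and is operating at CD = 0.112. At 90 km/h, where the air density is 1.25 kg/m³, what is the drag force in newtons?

D = 348 N

Convert speed: v = 90 km/h ÷ 3.6 = 25 m/s.
D = ½ρv²S·CD = ½ × 1.25 × 25² × 7.95 × 0.112 = 348 N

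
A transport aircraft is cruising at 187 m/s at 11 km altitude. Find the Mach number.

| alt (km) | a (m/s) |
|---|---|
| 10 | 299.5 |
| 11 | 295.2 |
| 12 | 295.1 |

M = 0.633

At 11 km, from the table: a = 295.2 m/s.
M = v/a = 187 / 295.2 = 0.633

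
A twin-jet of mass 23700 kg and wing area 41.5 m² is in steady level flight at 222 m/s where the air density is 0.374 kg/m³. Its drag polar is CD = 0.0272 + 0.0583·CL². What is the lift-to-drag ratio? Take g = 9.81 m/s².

L/D = 12.5

Level flight ⇒ L = W = m·g = 23700 × 9.81 = 2.325×10^5 N.
Dynamic pressure q = 0.5 × 0.374 × 222² = 9216 Pa.
CL = W/(q·S) = 2.325×10^5 / (9216 × 41.5) = 0.6079.
CD = 0.0272 + 0.0583 × 0.6079² = 0.04874.
L/D = CL/CD = 0.6079 / 0.04874 = 12.5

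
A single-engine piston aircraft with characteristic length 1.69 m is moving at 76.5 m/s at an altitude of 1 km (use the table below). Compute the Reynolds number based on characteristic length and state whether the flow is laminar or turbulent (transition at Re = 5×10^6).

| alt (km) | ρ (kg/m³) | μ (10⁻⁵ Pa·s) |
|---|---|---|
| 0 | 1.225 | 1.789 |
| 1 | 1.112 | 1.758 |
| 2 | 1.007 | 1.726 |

At 1 km, from the table: ρ = 1.112 kg/m³, μ = 1.758×10⁻⁵ Pa·s.
Re = ρ·v·c/μ = 1.112 × 76.5 × 1.69 / (1.758×10⁻⁵) = 8.18×10^6
Since 8.18×10^6 > 5×10^6, the flow is turbulent.

Re = 8.18×10^6 (turbulent)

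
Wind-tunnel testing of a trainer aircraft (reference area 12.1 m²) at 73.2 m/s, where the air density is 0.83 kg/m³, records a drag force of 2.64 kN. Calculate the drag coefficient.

From D = ½ρv²S·CD, rearranging gives CD = 2D/(ρv²S).
CD = 2 × 2640 / (0.83 × 73.2² × 12.1) = 0.0981

CD = 0.0981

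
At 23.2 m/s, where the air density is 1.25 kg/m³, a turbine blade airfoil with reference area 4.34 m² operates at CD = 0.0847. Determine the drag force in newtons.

D = 124 N

Dynamic pressure q = ½ρv² = ½ × 1.25 × 23.2² = 336.4 Pa.
D = q·S·CD = 336.4 × 4.34 × 0.0847 = 124 N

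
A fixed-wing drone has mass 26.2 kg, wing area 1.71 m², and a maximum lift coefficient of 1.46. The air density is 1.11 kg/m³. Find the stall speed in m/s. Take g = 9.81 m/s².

V_stall = 13.6 m/s

At stall, lift equals weight: L = W = m·g = 26.2 × 9.81 = 257 N.
From L = ½ρV²S·CL,max = W: V_stall = √(2W/(ρSCL,max)) = √(2·257/(1.11·1.71·1.46))
V_stall = √185.5 = 13.6 m/s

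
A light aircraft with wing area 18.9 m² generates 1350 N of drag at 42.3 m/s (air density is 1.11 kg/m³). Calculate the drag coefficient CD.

From D = ½ρv²S·CD, rearranging gives CD = 2D/(ρv²S).
CD = 2 × 1350 / (1.11 × 42.3² × 18.9) = 0.0719

CD = 0.0719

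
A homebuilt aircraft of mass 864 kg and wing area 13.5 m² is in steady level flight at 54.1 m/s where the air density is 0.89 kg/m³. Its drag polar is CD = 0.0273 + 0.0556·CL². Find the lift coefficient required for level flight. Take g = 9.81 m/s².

CL = 0.482

In steady level flight, lift balances weight: W = mg = 864 × 9.81 = 8475.8 N.
Dynamic pressure q = 0.5 × 0.89 × 54.1² = 1302 Pa.
Required CL = L/(qS) = 8475.8/(1302·13.5) = 0.4821.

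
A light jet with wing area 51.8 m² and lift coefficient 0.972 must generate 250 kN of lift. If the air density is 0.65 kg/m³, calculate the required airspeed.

L = ½ρv²S·CL ⇒ v = √(2L/(ρ·S·CL))
v = √(2 × 2.5×10^5 / (0.65 × 51.8 × 0.972)) = √15280 = 124 m/s

v = 124 m/s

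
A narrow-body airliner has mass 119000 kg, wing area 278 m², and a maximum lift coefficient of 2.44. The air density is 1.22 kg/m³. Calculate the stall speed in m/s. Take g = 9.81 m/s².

Weight W = mg = 119000 × 9.81 = 1.167×10^6 N.
V_stall = √(2W/(ρ·S·CL,max)) = √(2 × 1.167×10^6 / (1.22 × 278 × 2.44))
V_stall = √2821 = 53.1 m/s

V_stall = 53.1 m/s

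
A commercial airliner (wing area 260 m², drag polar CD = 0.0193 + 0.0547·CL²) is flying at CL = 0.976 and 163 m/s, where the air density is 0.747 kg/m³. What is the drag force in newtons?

D = 1.84×10^5 N

CD = 0.0193 + 0.0547 × 0.976² = 0.07141
D = ½ρv²S·CD = ½ × 0.747 × 163² × 260 × 0.07141 = 1.84×10^5 N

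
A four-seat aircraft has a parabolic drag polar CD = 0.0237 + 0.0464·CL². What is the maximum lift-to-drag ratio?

For CD = CD0 + K·CL², (L/D)max occurs at CL* = √(CD0/K) and equals 1/(2√(K·CD0)).
(L/D)max = 1/(2√(0.0464 × 0.0237)) = 1/(2 × 0.03316) = 15.1

(L/D)max = 15.1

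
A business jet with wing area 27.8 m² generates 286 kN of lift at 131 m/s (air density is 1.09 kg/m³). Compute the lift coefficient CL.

From L = ½ρv²S·CL, rearranging gives CL = 2L/(ρv²S).
CL = 2 × 2.86×10^5 / (1.09 × 131² × 27.8) = 1.1

CL = 1.1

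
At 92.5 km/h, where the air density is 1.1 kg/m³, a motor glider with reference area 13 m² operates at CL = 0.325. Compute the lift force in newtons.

L = 1530 N

Convert speed: v = 92.5 km/h ÷ 3.6 = 25.69 m/s.
Dynamic pressure q = ½ρv² = ½ × 1.1 × 25.69² = 363.1 Pa.
L = q·S·CL = 363.1 × 13 × 0.325 = 1530 N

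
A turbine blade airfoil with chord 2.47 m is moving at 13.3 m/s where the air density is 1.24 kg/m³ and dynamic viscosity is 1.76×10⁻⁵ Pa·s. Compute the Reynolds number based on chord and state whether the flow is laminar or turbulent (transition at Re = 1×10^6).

Re = ρ·v·c/μ = 1.24 × 13.3 × 2.47 / (1.76×10⁻⁵) = 2.31×10^6
Since 2.31×10^6 > 1×10^6, the flow is turbulent.

Re = 2.31×10^6 (turbulent)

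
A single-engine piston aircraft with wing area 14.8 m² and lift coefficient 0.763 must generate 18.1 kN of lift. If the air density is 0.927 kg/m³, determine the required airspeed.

v = 58.8 m/s

L = ½ρv²S·CL ⇒ v = √(2L/(ρ·S·CL))
v = √(2 × 18100 / (0.927 × 14.8 × 0.763)) = √3458 = 58.8 m/s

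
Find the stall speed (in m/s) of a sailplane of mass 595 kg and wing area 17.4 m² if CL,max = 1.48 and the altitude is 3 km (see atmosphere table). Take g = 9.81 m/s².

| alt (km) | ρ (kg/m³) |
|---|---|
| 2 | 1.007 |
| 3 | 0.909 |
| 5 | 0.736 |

At 3 km, from the table: ρ = 0.909 kg/m³.
At stall, lift equals weight: L = W = m·g = 595 × 9.81 = 5837 N.
V_stall = √(2W/(ρ·S·CL,max)) = √(2 × 5837 / (0.909 × 17.4 × 1.48))
V_stall = √498.7 = 22.3 m/s

V_stall = 22.3 m/s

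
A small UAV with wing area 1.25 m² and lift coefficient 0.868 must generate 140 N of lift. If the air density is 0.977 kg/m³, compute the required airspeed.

L = ½ρv²S·CL ⇒ v = √(2L/(ρ·S·CL))
v = √(2 × 140 / (0.977 × 1.25 × 0.868)) = √264.1 = 16.3 m/s

v = 16.3 m/s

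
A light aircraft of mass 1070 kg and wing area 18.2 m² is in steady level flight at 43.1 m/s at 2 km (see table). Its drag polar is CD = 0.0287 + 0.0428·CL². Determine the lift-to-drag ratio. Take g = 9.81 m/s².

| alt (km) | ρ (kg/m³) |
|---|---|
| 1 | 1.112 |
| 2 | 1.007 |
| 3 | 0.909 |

At 2 km, from the table: ρ = 1.007 kg/m³.
In steady level flight, lift balances weight: W = mg = 1070 × 9.81 = 10497 N.
Dynamic pressure q = 0.5 × 1.007 × 43.1² = 935.3 Pa.
CL = 2W/(ρv²S) = 2×10497/(1.007×43.1²×18.2) = 0.6166.
CD = 0.0287 + 0.0428 × 0.6166² = 0.04497.
L/D = CL/CD = 0.6166 / 0.04497 = 13.7

L/D = 13.7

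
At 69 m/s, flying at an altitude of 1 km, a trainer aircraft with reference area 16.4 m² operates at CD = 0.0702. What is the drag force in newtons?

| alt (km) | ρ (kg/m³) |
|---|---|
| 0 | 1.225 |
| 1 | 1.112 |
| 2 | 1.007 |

At 1 km, from the table: ρ = 1.112 kg/m³.
D = ½ρv²S·CD = ½ × 1.112 × 69² × 16.4 × 0.0702 = 3050 N

D = 3050 N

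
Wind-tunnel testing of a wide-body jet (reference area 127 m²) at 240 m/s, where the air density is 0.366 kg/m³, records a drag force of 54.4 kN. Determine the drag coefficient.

CD = 0.0406

From D = ½ρv²S·CD, rearranging gives CD = 2D/(ρv²S).
CD = 2 × 54400 / (0.366 × 240² × 127) = 0.0406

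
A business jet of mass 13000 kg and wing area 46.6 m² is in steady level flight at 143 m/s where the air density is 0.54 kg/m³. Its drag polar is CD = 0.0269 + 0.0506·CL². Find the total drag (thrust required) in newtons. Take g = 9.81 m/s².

D = 10100 N

Weight W = mg = 13000 × 9.81 = 1.2753×10^5 N; in level flight L = W.
q = ½ρv² = ½ × 0.54 × 143² = 5521 Pa.
Required CL = L/(qS) = 1.2753×10^5/(5521·46.6) = 0.4957.
CD = 0.0269 + 0.0506 × 0.4957² = 0.03933.
D = q·S·CD = 5521 × 46.6 × 0.03933 = 10120 N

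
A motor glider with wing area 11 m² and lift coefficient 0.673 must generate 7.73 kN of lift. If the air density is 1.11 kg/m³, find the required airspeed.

v = 43.4 m/s

L = ½ρv²S·CL ⇒ v = √(2L/(ρ·S·CL))
v = √(2 × 7730 / (1.11 × 11 × 0.673)) = √1881 = 43.4 m/s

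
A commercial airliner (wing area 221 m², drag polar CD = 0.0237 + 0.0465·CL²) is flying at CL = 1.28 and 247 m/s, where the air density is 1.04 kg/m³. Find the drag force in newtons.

D = 7×10^5 N

CD = 0.0237 + 0.0465 × 1.28² = 0.09989
D = ½ρv²S·CD = ½ × 1.04 × 247² × 221 × 0.09989 = 7×10^5 N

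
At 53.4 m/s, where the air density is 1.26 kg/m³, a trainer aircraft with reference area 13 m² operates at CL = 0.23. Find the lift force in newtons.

Dynamic pressure q = ½ρv² = ½ × 1.26 × 53.4² = 1796 Pa.
L = q·S·CL = 1796 × 13 × 0.23 = 5370 N ≈ 5.37 kN

L = 5370 N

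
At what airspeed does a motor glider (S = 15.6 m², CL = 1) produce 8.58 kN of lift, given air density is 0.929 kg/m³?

v = 34.4 m/s

L = ½ρv²S·CL ⇒ v = √(2L/(ρ·S·CL))
v = √(2 × 8580 / (0.929 × 15.6 × 1)) = √1184 = 34.4 m/s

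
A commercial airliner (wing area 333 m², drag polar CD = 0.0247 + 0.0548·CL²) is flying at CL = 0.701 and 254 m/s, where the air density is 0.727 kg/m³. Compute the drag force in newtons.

D = 4.03×10^5 N

CD = 0.0247 + 0.0548 × 0.701² = 0.05163
D = ½ρv²S·CD = ½ × 0.727 × 254² × 333 × 0.05163 = 4.03×10^5 N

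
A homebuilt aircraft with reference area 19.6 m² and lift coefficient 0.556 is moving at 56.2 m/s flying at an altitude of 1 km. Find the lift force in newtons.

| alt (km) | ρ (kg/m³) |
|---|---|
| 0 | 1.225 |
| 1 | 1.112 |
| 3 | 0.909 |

L = 19100 N

At 1 km, from the table: ρ = 1.112 kg/m³.
L = ½ρv²S·CL = ½ × 1.112 × 56.2² × 19.6 × 0.556 = 19100 N ≈ 19.1 kN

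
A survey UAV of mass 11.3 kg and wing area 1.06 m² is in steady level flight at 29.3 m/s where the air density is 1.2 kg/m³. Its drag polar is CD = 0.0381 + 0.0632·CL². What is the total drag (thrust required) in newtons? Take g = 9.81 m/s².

In steady level flight, lift balances weight: W = mg = 11.3 × 9.81 = 110.85 N.
Dynamic pressure q = 0.5 × 1.2 × 29.3² = 515.1 Pa.
CL = 2W/(ρv²S) = 2×110.85/(1.2×29.3²×1.06) = 0.203.
CD = 0.0381 + 0.0632 × 0.203² = 0.04071.
D = q·S·CD = 515.1 × 1.06 × 0.04071 = 22.22 N

D = 22.2 N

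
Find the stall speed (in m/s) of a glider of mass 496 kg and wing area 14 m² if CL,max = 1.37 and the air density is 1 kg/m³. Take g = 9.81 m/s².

V_stall = 22.5 m/s

Stall occurs when L = W at CL,max. W = mg = 496 × 9.81 = 4866 N.
V_stall = √(2W/(ρ·S·CL,max)) = √(2 × 4866 / (1 × 14 × 1.37))
V_stall = √507.4 = 22.5 m/s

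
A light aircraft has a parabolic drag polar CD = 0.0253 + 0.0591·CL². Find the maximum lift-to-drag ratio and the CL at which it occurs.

For CD = CD0 + K·CL², (L/D)max occurs at CL* = √(CD0/K) and equals 1/(2√(K·CD0)).
(L/D)max = 1/(2√(0.0591 × 0.0253)) = 1/(2 × 0.03867) = 12.9
CL* = √(0.0253/0.0591) = 0.654

(L/D)max = 12.9, at CL = 0.654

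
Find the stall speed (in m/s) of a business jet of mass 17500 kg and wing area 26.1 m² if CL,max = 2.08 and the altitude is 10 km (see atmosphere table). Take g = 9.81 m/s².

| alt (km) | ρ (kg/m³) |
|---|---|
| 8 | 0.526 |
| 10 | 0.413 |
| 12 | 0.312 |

V_stall = 124 m/s

At 10 km, from the table: ρ = 0.413 kg/m³.
Stall occurs when L = W at CL,max. W = mg = 17500 × 9.81 = 1.717×10^5 N.
V_stall = √(2W/(ρ·S·CL,max)) = √(2 × 1.717×10^5 / (0.413 × 26.1 × 2.08))
V_stall = √15310 = 124 m/s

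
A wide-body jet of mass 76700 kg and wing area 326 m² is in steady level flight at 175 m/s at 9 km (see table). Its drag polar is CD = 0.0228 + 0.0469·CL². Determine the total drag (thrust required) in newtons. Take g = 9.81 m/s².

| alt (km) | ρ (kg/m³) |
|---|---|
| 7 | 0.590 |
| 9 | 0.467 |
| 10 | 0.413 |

At 9 km, from the table: ρ = 0.467 kg/m³.
In steady level flight, lift balances weight: W = mg = 76700 × 9.81 = 7.5243×10^5 N.
q = ½ρv² = ½ × 0.467 × 175² = 7151 Pa.
CL = W/(q·S) = 7.5243×10^5 / (7151 × 326) = 0.3228.
CD = 0.0228 + 0.0469 × 0.3228² = 0.02769.
D = q·S·CD = 7151 × 326 × 0.02769 = 64540 N

D = 64500 N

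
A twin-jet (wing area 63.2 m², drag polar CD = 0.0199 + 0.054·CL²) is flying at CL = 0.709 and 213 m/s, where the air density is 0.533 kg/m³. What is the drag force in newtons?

CD = 0.0199 + 0.054 × 0.709² = 0.04704
D = ½ρv²S·CD = ½ × 0.533 × 213² × 63.2 × 0.04704 = 35900 N

D = 35900 N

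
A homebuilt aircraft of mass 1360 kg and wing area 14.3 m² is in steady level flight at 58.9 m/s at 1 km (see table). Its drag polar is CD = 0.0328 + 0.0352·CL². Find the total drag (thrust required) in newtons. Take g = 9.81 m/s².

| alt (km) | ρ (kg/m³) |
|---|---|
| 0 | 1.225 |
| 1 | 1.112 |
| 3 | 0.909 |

D = 1130 N

At 1 km, from the table: ρ = 1.112 kg/m³.
In steady level flight, lift balances weight: W = mg = 1360 × 9.81 = 13342 N.
Dynamic pressure q = 0.5 × 1.112 × 58.9² = 1929 Pa.
CL = 2W/(ρv²S) = 2×13342/(1.112×58.9²×14.3) = 0.4837.
CD = 0.0328 + 0.0352 × 0.4837² = 0.04104.
D = q·S·CD = 1929 × 14.3 × 0.04104 = 1132 N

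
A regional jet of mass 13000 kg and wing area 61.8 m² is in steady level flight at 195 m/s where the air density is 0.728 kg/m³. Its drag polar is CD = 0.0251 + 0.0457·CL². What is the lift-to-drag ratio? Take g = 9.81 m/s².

In steady level flight, lift balances weight: W = mg = 13000 × 9.81 = 1.2753×10^5 N.
Dynamic pressure q = 0.5 × 0.728 × 195² = 13840 Pa.
CL = 2W/(ρv²S) = 2×1.2753×10^5/(0.728×195²×61.8) = 0.1491.
CD = 0.0251 + 0.0457 × 0.1491² = 0.02612.
L/D = CL/CD = 0.1491 / 0.02612 = 5.71

L/D = 5.71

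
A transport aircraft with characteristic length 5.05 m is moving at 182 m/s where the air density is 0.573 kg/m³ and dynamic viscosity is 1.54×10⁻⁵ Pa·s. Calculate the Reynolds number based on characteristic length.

Re = ρ·v·c/μ = 0.573 × 182 × 5.05 / (1.54×10⁻⁵) = 3.42×10^7

Re = 3.42×10^7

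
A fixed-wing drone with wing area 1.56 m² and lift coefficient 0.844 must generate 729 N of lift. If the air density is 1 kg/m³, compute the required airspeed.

v = 33.3 m/s

L = ½ρv²S·CL ⇒ v = √(2L/(ρ·S·CL))
v = √(2 × 729 / (1 × 1.56 × 0.844)) = √1107 = 33.3 m/s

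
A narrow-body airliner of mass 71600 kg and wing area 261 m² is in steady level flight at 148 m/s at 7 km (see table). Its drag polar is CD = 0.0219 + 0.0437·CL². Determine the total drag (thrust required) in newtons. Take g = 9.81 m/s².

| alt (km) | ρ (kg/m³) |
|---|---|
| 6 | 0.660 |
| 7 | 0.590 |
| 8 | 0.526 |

D = 49700 N

At 7 km, from the table: ρ = 0.590 kg/m³.
Weight W = mg = 71600 × 9.81 = 7.024×10^5 N; in level flight L = W.
q = ½ρv² = ½ × 0.59 × 148² = 6462 Pa.
CL = W/(q·S) = 7.024×10^5 / (6462 × 261) = 0.4165.
CD = 0.0219 + 0.0437 × 0.4165² = 0.02948.
D = q·S·CD = 6462 × 261 × 0.02948 = 49720 N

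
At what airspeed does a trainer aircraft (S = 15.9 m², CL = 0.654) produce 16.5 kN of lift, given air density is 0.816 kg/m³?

L = ½ρv²S·CL ⇒ v = √(2L/(ρ·S·CL))
v = √(2 × 16500 / (0.816 × 15.9 × 0.654)) = √3889 = 62.4 m/s

v = 62.4 m/s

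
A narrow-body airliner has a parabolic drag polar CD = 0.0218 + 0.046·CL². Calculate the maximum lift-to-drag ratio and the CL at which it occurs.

For CD = CD0 + K·CL², (L/D)max occurs at CL* = √(CD0/K) and equals 1/(2√(K·CD0)).
(L/D)max = 1/(2√(0.046 × 0.0218)) = 1/(2 × 0.03167) = 15.8
CL* = √(0.0218/0.046) = 0.688

(L/D)max = 15.8, at CL = 0.688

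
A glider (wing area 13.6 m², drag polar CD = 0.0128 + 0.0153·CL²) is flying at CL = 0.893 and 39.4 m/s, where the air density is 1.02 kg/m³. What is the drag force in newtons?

CD = 0.0128 + 0.0153 × 0.893² = 0.025
D = ½ρv²S·CD = ½ × 1.02 × 39.4² × 13.6 × 0.025 = 269 N

D = 269 N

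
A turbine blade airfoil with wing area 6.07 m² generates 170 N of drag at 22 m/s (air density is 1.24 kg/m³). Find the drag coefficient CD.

CD = 0.0933

From D = ½ρv²S·CD, rearranging gives CD = 2D/(ρv²S).
CD = 2 × 170 / (1.24 × 22² × 6.07) = 0.0933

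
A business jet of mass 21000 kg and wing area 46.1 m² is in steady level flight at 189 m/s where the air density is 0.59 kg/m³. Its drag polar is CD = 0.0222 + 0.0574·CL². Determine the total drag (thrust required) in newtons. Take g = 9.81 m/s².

Level flight ⇒ L = W = m·g = 21000 × 9.81 = 2.0601×10^5 N.
Dynamic pressure q = 0.5 × 0.59 × 189² = 10540 Pa.
CL = 2W/(ρv²S) = 2×2.0601×10^5/(0.59×189²×46.1) = 0.4241.
CD = 0.0222 + 0.0574 × 0.4241² = 0.03252.
D = q·S·CD = 10540 × 46.1 × 0.03252 = 15800 N

D = 15800 N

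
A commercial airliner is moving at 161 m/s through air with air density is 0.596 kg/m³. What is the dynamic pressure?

q = 7720 Pa

q = ½ρv² = ½ × 0.596 × 161² = 7720 Pa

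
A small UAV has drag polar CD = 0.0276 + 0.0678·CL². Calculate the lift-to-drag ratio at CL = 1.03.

L/D = 10.3

CD = 0.0276 + 0.0678 × 1.03² = 0.09953
L/D = CL/CD = 1.03 / 0.09953 = 10.3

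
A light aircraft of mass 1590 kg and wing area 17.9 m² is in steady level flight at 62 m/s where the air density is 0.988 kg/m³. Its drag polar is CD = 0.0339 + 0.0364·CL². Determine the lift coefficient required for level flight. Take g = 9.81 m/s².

Weight W = mg = 1590 × 9.81 = 15598 N; in level flight L = W.
Dynamic pressure q = 0.5 × 0.988 × 62² = 1899 Pa.
CL = 2W/(ρv²S) = 2×15598/(0.988×62²×17.9) = 0.4589.

CL = 0.459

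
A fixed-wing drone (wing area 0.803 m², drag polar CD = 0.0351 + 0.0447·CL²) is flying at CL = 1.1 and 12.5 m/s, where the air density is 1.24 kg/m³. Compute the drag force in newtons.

D = 6.94 N

CD = 0.0351 + 0.0447 × 1.1² = 0.08919
D = ½ρv²S·CD = ½ × 1.24 × 12.5² × 0.803 × 0.08919 = 6.94 N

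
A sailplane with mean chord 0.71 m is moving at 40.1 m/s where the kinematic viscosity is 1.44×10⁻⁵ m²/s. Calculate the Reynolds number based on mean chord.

Re = 1.98×10^6

Re = v·c/ν = 40.1 × 0.71 / (1.44×10⁻⁵) = 1.98×10^6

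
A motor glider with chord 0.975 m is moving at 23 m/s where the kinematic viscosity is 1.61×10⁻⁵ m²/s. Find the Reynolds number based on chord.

Re = v·c/ν = 23 × 0.975 / (1.61×10⁻⁵) = 1.39×10^6

Re = 1.39×10^6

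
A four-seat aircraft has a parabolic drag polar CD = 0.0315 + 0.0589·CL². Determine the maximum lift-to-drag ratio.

(L/D)max = 11.6

For CD = CD0 + K·CL², (L/D)max occurs at CL* = √(CD0/K) and equals 1/(2√(K·CD0)).
(L/D)max = 1/(2√(0.0589 × 0.0315)) = 1/(2 × 0.04307) = 11.6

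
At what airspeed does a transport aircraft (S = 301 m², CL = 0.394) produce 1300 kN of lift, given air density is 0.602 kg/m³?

L = ½ρv²S·CL ⇒ v = √(2L/(ρ·S·CL))
v = √(2 × 1.3×10^6 / (0.602 × 301 × 0.394)) = √36420 = 191 m/s

v = 191 m/s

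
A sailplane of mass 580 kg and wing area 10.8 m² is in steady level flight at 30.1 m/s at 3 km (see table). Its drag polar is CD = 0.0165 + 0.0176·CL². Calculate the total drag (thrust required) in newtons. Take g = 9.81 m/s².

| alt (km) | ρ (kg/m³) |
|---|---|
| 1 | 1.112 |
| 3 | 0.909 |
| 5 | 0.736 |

D = 201 N

At 3 km, from the table: ρ = 0.909 kg/m³.
In steady level flight, lift balances weight: W = mg = 580 × 9.81 = 5689.8 N.
q = ½ρv² = ½ × 0.909 × 30.1² = 411.8 Pa.
CL = 2W/(ρv²S) = 2×5689.8/(0.909×30.1²×10.8) = 1.279.
CD = 0.0165 + 0.0176 × 1.279² = 0.04531.
D = q·S·CD = 411.8 × 10.8 × 0.04531 = 201.5 N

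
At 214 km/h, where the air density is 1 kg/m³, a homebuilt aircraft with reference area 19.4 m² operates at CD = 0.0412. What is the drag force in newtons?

Convert speed: v = 214 km/h ÷ 3.6 = 59.44 m/s.
Dynamic pressure q = ½ρv² = ½ × 1 × 59.44² = 1767 Pa.
D = q·S·CD = 1767 × 19.4 × 0.0412 = 1410 N

D = 1410 N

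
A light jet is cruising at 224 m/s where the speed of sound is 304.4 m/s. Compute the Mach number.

M = v/a = 224 / 304.4 = 0.736

M = 0.736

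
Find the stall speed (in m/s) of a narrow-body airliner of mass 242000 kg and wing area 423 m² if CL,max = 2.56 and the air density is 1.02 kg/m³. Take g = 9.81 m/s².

V_stall = 65.6 m/s

At stall, lift equals weight: L = W = m·g = 242000 × 9.81 = 2.374×10^6 N.
V_stall = √(2W/(ρ·S·CL,max)) = √(2 × 2.374×10^6 / (1.02 × 423 × 2.56))
V_stall = √4299 = 65.6 m/s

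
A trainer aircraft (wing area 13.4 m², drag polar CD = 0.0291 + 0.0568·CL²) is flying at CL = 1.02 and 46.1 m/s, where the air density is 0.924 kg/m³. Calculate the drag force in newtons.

D = 1160 N

CD = 0.0291 + 0.0568 × 1.02² = 0.08819
D = ½ρv²S·CD = ½ × 0.924 × 46.1² × 13.4 × 0.08819 = 1160 N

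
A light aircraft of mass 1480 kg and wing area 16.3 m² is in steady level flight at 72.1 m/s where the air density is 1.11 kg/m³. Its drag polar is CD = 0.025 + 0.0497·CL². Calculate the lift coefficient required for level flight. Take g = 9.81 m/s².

CL = 0.309

Level flight ⇒ L = W = m·g = 1480 × 9.81 = 14519 N.
q = ½ρv² = ½ × 1.11 × 72.1² = 2885 Pa.
CL = 2W/(ρv²S) = 2×14519/(1.11×72.1²×16.3) = 0.3087.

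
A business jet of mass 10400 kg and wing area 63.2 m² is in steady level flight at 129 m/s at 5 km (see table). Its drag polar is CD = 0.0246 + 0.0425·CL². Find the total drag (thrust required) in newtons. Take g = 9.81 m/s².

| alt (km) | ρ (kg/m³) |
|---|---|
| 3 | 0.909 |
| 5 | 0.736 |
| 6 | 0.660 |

D = 10700 N

At 5 km, from the table: ρ = 0.736 kg/m³.
In steady level flight, lift balances weight: W = mg = 10400 × 9.81 = 1.0202×10^5 N.
q = ½ρv² = ½ × 0.736 × 129² = 6124 Pa.
CL = W/(q·S) = 1.0202×10^5 / (6124 × 63.2) = 0.2636.
CD = 0.0246 + 0.0425 × 0.2636² = 0.02755.
D = q·S·CD = 6124 × 63.2 × 0.02755 = 10660 N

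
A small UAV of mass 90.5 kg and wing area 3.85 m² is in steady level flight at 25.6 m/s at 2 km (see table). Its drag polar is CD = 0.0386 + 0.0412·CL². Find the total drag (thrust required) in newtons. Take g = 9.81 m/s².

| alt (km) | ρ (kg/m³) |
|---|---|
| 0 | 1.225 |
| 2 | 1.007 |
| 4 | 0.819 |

At 2 km, from the table: ρ = 1.007 kg/m³.
Level flight ⇒ L = W = m·g = 90.5 × 9.81 = 887.81 N.
Dynamic pressure q = 0.5 × 1.007 × 25.6² = 330 Pa.
Required CL = L/(qS) = 887.81/(330·3.85) = 0.6988.
CD = 0.0386 + 0.0412 × 0.6988² = 0.05872.
D = q·S·CD = 330 × 3.85 × 0.05872 = 74.6 N

D = 74.6 N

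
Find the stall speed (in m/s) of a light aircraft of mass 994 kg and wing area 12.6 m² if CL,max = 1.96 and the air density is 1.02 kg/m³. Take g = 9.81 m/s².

At stall, lift equals weight: L = W = m·g = 994 × 9.81 = 9751 N.
From L = ½ρV²S·CL,max = W: V_stall = √(2W/(ρSCL,max)) = √(2·9751/(1.02·12.6·1.96))
V_stall = √774.2 = 27.8 m/s

V_stall = 27.8 m/s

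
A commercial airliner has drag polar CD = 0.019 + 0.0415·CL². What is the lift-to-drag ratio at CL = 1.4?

CD = 0.019 + 0.0415 × 1.4² = 0.1003
L/D = CL/CD = 1.4 / 0.1003 = 14

L/D = 14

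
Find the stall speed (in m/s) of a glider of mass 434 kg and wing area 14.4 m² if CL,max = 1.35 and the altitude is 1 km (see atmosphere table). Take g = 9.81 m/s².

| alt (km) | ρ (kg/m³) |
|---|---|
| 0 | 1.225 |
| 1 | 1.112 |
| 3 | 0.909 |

At 1 km, from the table: ρ = 1.112 kg/m³.
Stall occurs when L = W at CL,max. W = mg = 434 × 9.81 = 4258 N.
From L = ½ρV²S·CL,max = W: V_stall = √(2W/(ρSCL,max)) = √(2·4258/(1.112·14.4·1.35))
V_stall = √393.9 = 19.8 m/s

V_stall = 19.8 m/s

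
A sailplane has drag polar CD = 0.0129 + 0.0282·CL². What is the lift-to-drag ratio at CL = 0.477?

L/D = 24.7

CD = 0.0129 + 0.0282 × 0.477² = 0.01932
L/D = CL/CD = 0.477 / 0.01932 = 24.7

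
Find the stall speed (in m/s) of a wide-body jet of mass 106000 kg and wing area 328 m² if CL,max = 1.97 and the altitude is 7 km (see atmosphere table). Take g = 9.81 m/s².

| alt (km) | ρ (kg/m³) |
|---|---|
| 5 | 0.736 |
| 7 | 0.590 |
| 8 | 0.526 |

At 7 km, from the table: ρ = 0.590 kg/m³.
Stall occurs when L = W at CL,max. W = mg = 106000 × 9.81 = 1.04×10^6 N.
From L = ½ρV²S·CL,max = W: V_stall = √(2W/(ρSCL,max)) = √(2·1.04×10^6/(0.59·328·1.97))
V_stall = √5455 = 73.9 m/s

V_stall = 73.9 m/s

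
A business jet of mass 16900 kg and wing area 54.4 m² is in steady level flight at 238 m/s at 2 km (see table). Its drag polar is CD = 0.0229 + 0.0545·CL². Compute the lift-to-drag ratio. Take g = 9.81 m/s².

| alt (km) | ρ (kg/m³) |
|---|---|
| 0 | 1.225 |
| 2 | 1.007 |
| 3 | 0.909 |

L/D = 4.54

At 2 km, from the table: ρ = 1.007 kg/m³.
Weight W = mg = 16900 × 9.81 = 1.6579×10^5 N; in level flight L = W.
q = ½ρv² = ½ × 1.007 × 238² = 28520 Pa.
CL = 2W/(ρv²S) = 2×1.6579×10^5/(1.007×238²×54.4) = 0.1069.
CD = 0.0229 + 0.0545 × 0.1069² = 0.02352.
L/D = CL/CD = 0.1069 / 0.02352 = 4.54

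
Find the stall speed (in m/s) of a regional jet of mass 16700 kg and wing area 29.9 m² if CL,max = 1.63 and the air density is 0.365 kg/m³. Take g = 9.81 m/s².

Weight W = mg = 16700 × 9.81 = 1.638×10^5 N.
From L = ½ρV²S·CL,max = W: V_stall = √(2W/(ρSCL,max)) = √(2·1.638×10^5/(0.365·29.9·1.63))
V_stall = √18420 = 136 m/s

V_stall = 136 m/s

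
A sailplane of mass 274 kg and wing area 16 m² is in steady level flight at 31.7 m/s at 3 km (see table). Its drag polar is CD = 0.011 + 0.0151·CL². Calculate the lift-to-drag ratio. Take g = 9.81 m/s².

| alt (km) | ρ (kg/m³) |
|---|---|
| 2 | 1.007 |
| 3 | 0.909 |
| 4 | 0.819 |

At 3 km, from the table: ρ = 0.909 kg/m³.
Level flight ⇒ L = W = m·g = 274 × 9.81 = 2687.9 N.
q = ½ρv² = ½ × 0.909 × 31.7² = 456.7 Pa.
CL = 2W/(ρv²S) = 2×2687.9/(0.909×31.7²×16) = 0.3678.
CD = 0.011 + 0.0151 × 0.3678² = 0.01304.
L/D = CL/CD = 0.3678 / 0.01304 = 28.2

L/D = 28.2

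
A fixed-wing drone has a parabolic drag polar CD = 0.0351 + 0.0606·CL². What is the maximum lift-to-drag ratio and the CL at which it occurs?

(L/D)max = 10.8, at CL = 0.761

For CD = CD0 + K·CL², (L/D)max occurs at CL* = √(CD0/K) and equals 1/(2√(K·CD0)).
(L/D)max = 1/(2√(0.0606 × 0.0351)) = 1/(2 × 0.04612) = 10.8
CL* = √(0.0351/0.0606) = 0.761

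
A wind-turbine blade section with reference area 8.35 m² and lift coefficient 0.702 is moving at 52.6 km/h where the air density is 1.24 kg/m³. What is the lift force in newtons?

Convert speed: v = 52.6 km/h ÷ 3.6 = 14.61 m/s.
Dynamic pressure q = ½ρv² = ½ × 1.24 × 14.61² = 132.4 Pa.
L = q·S·CL = 132.4 × 8.35 × 0.702 = 776 N

L = 776 N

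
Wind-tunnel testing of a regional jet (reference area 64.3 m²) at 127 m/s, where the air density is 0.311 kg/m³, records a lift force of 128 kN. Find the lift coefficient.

CL = 0.794

From L = ½ρv²S·CL, rearranging gives CL = 2L/(ρv²S).
CL = 2 × 1.28×10^5 / (0.311 × 127² × 64.3) = 0.794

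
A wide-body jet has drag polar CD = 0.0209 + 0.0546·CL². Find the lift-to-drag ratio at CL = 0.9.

CD = 0.0209 + 0.0546 × 0.9² = 0.06513
L/D = CL/CD = 0.9 / 0.06513 = 13.8

L/D = 13.8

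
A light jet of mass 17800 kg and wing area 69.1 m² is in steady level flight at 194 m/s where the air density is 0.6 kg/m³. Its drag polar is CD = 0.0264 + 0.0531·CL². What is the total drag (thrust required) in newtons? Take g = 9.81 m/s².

Weight W = mg = 17800 × 9.81 = 1.7462×10^5 N; in level flight L = W.
Dynamic pressure q = 0.5 × 0.6 × 194² = 11290 Pa.
Required CL = L/(qS) = 1.7462×10^5/(11290·69.1) = 0.2238.
CD = 0.0264 + 0.0531 × 0.2238² = 0.02906.
D = q·S·CD = 11290 × 69.1 × 0.02906 = 22670 N

D = 22700 N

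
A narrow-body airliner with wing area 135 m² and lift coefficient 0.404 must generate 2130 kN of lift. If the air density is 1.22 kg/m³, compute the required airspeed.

L = ½ρv²S·CL ⇒ v = √(2L/(ρ·S·CL))
v = √(2 × 2.13×10^6 / (1.22 × 135 × 0.404)) = √64020 = 253 m/s

v = 253 m/s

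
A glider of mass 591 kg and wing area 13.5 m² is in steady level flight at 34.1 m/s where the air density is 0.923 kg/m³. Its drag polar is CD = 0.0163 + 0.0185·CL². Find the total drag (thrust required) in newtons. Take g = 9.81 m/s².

Level flight ⇒ L = W = m·g = 591 × 9.81 = 5797.7 N.
q = ½ρv² = ½ × 0.923 × 34.1² = 536.6 Pa.
CL = W/(q·S) = 5797.7 / (536.6 × 13.5) = 0.8003.
CD = 0.0163 + 0.0185 × 0.8003² = 0.02815.
D = q·S·CD = 536.6 × 13.5 × 0.02815 = 203.9 N

D = 204 N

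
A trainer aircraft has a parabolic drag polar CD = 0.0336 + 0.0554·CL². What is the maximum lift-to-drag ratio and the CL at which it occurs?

For CD = CD0 + K·CL², (L/D)max occurs at CL* = √(CD0/K) and equals 1/(2√(K·CD0)).
(L/D)max = 1/(2√(0.0554 × 0.0336)) = 1/(2 × 0.04314) = 11.6
CL* = √(0.0336/0.0554) = 0.779

(L/D)max = 11.6, at CL = 0.779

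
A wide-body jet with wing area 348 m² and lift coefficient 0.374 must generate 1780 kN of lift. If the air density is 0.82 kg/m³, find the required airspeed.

L = ½ρv²S·CL ⇒ v = √(2L/(ρ·S·CL))
v = √(2 × 1.78×10^6 / (0.82 × 348 × 0.374)) = √33360 = 183 m/s

v = 183 m/s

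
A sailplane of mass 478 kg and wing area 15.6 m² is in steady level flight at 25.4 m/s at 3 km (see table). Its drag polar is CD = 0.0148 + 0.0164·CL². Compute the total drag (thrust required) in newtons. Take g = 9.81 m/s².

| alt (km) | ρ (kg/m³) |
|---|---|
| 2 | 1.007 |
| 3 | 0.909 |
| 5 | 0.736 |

D = 147 N

At 3 km, from the table: ρ = 0.909 kg/m³.
In steady level flight, lift balances weight: W = mg = 478 × 9.81 = 4689.2 N.
Dynamic pressure q = 0.5 × 0.909 × 25.4² = 293.2 Pa.
CL = 2W/(ρv²S) = 2×4689.2/(0.909×25.4²×15.6) = 1.025.
CD = 0.0148 + 0.0164 × 1.025² = 0.03203.
D = q·S·CD = 293.2 × 15.6 × 0.03203 = 146.5 N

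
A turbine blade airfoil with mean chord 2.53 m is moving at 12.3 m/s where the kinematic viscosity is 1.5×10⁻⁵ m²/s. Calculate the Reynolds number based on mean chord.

Re = v·c/ν = 12.3 × 2.53 / (1.5×10⁻⁵) = 2.07×10^6

Re = 2.07×10^6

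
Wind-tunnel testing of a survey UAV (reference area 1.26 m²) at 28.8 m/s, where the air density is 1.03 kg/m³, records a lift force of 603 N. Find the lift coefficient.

CL = 1.12

From L = ½ρv²S·CL, rearranging gives CL = 2L/(ρv²S).
CL = 2 × 603 / (1.03 × 28.8² × 1.26) = 1.12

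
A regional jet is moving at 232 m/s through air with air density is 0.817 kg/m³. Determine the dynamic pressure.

q = ½ρv² = ½ × 0.817 × 232² = 22000 Pa

q = 22000 Pa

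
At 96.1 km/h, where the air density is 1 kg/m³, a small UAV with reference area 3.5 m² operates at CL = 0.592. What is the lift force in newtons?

L = 738 N

Convert speed: v = 96.1 km/h ÷ 3.6 = 26.69 m/s.
Dynamic pressure q = ½ρv² = ½ × 1 × 26.69² = 356.3 Pa.
L = q·S·CL = 356.3 × 3.5 × 0.592 = 738 N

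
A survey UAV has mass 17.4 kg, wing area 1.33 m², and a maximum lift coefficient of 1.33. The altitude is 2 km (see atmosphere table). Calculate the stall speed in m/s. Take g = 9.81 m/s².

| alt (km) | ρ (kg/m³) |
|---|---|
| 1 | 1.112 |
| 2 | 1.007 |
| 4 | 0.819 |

V_stall = 13.8 m/s

At 2 km, from the table: ρ = 1.007 kg/m³.
At stall, lift equals weight: L = W = m·g = 17.4 × 9.81 = 170.7 N.
From L = ½ρV²S·CL,max = W: V_stall = √(2W/(ρSCL,max)) = √(2·170.7/(1.007·1.33·1.33))
V_stall = √191.7 = 13.8 m/s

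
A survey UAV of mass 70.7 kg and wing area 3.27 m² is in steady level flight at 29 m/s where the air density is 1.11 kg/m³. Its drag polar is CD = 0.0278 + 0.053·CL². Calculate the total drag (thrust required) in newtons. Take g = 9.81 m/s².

Weight W = mg = 70.7 × 9.81 = 693.57 N; in level flight L = W.
Dynamic pressure q = 0.5 × 1.11 × 29² = 466.8 Pa.
CL = 2W/(ρv²S) = 2×693.57/(1.11×29²×3.27) = 0.4544.
CD = 0.0278 + 0.053 × 0.4544² = 0.03874.
D = q·S·CD = 466.8 × 3.27 × 0.03874 = 59.13 N

D = 59.1 N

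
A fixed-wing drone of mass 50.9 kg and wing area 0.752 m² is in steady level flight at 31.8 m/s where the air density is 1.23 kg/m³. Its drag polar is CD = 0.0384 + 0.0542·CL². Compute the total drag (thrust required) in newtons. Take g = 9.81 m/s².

D = 46.9 N

Level flight ⇒ L = W = m·g = 50.9 × 9.81 = 499.33 N.
Dynamic pressure q = 0.5 × 1.23 × 31.8² = 621.9 Pa.
CL = 2W/(ρv²S) = 2×499.33/(1.23×31.8²×0.752) = 1.068.
CD = 0.0384 + 0.0542 × 1.068² = 0.1002.
D = q·S·CD = 621.9 × 0.752 × 0.1002 = 46.85 N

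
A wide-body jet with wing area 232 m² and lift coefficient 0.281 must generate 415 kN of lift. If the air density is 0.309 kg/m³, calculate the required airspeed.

v = 203 m/s

L = ½ρv²S·CL ⇒ v = √(2L/(ρ·S·CL))
v = √(2 × 4.15×10^5 / (0.309 × 232 × 0.281)) = √41200 = 203 m/s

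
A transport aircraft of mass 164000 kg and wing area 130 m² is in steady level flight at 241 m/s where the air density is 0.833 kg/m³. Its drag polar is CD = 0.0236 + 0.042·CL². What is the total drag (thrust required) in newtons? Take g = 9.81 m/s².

D = 1.09×10^5 N

In steady level flight, lift balances weight: W = mg = 164000 × 9.81 = 1.6088×10^6 N.
Dynamic pressure q = 0.5 × 0.833 × 241² = 24190 Pa.
CL = W/(q·S) = 1.6088×10^6 / (24190 × 130) = 0.5116.
CD = 0.0236 + 0.042 × 0.5116² = 0.03459.
D = q·S·CD = 24190 × 130 × 0.03459 = 1.088×10^5 N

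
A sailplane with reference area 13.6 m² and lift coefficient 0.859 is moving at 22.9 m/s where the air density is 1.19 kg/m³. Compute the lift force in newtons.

L = 3650 N

Dynamic pressure q = ½ρv² = ½ × 1.19 × 22.9² = 312 Pa.
L = q·S·CL = 312 × 13.6 × 0.859 = 3650 N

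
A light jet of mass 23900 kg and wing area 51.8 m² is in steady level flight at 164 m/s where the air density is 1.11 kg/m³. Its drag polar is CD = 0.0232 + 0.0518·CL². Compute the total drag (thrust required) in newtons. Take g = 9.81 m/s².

D = 21600 N

In steady level flight, lift balances weight: W = mg = 23900 × 9.81 = 2.3446×10^5 N.
q = ½ρv² = ½ × 1.11 × 164² = 14930 Pa.
CL = W/(q·S) = 2.3446×10^5 / (14930 × 51.8) = 0.3032.
CD = 0.0232 + 0.0518 × 0.3032² = 0.02796.
D = q·S·CD = 14930 × 51.8 × 0.02796 = 21620 N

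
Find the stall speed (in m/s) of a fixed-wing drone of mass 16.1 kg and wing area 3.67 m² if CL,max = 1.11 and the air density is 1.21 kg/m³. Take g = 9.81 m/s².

V_stall = 8.01 m/s

At stall, lift equals weight: L = W = m·g = 16.1 × 9.81 = 157.9 N.
V_stall = √(2W/(ρ·S·CL,max)) = √(2 × 157.9 / (1.21 × 3.67 × 1.11))
V_stall = √64.08 = 8.01 m/s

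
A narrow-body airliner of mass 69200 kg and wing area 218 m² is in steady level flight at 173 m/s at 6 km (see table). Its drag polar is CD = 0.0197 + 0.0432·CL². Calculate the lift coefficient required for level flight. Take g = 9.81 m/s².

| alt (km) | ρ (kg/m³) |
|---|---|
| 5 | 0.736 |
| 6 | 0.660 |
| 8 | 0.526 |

At 6 km, from the table: ρ = 0.660 kg/m³.
Level flight ⇒ L = W = m·g = 69200 × 9.81 = 6.7885×10^5 N.
q = ½ρv² = ½ × 0.66 × 173² = 9877 Pa.
Required CL = L/(qS) = 6.7885×10^5/(9877·218) = 0.3153.

CL = 0.315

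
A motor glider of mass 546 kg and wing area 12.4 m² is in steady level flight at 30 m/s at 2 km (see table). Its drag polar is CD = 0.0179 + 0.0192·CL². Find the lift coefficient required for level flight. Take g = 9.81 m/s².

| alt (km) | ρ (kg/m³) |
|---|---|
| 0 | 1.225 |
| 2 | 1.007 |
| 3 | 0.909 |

At 2 km, from the table: ρ = 1.007 kg/m³.
Level flight ⇒ L = W = m·g = 546 × 9.81 = 5356.3 N.
Dynamic pressure q = 0.5 × 1.007 × 30² = 453.1 Pa.
Required CL = L/(qS) = 5356.3/(453.1·12.4) = 0.9532.

CL = 0.953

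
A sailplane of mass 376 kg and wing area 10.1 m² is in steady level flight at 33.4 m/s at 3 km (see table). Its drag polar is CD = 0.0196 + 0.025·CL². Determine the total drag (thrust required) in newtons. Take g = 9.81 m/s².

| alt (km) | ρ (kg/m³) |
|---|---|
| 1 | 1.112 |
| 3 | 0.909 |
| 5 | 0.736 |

D = 167 N

At 3 km, from the table: ρ = 0.909 kg/m³.
In steady level flight, lift balances weight: W = mg = 376 × 9.81 = 3688.6 N.
q = ½ρv² = ½ × 0.909 × 33.4² = 507 Pa.
Required CL = L/(qS) = 3688.6/(507·10.1) = 0.7203.
CD = 0.0196 + 0.025 × 0.7203² = 0.03257.
D = q·S·CD = 507 × 10.1 × 0.03257 = 166.8 N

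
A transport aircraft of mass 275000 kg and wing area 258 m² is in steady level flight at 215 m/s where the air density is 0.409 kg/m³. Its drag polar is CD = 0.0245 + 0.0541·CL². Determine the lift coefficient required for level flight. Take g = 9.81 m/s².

CL = 1.11

In steady level flight, lift balances weight: W = mg = 275000 × 9.81 = 2.6978×10^6 N.
q = ½ρv² = ½ × 0.409 × 215² = 9453 Pa.
CL = W/(q·S) = 2.6978×10^6 / (9453 × 258) = 1.106.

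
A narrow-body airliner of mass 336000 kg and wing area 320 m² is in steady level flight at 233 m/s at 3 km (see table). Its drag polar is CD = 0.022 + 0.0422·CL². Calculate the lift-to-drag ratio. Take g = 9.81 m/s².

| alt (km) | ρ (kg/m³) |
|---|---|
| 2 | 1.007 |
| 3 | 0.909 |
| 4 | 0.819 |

At 3 km, from the table: ρ = 0.909 kg/m³.
In steady level flight, lift balances weight: W = mg = 336000 × 9.81 = 3.2962×10^6 N.
q = ½ρv² = ½ × 0.909 × 233² = 24670 Pa.
CL = W/(q·S) = 3.2962×10^6 / (24670 × 320) = 0.4175.
CD = 0.022 + 0.0422 × 0.4175² = 0.02935.
L/D = CL/CD = 0.4175 / 0.02935 = 14.2

L/D = 14.2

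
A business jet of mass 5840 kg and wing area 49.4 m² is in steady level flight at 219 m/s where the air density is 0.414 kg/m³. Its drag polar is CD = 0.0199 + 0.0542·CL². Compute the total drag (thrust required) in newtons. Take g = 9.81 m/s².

D = 10100 N

Weight W = mg = 5840 × 9.81 = 57290 N; in level flight L = W.
Dynamic pressure q = 0.5 × 0.414 × 219² = 9928 Pa.
Required CL = L/(qS) = 57290/(9928·49.4) = 0.1168.
CD = 0.0199 + 0.0542 × 0.1168² = 0.02064.
D = q·S·CD = 9928 × 49.4 × 0.02064 = 10120 N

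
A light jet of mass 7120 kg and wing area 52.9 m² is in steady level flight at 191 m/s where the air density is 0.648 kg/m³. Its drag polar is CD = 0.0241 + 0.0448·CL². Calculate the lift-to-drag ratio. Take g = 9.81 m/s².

L/D = 4.53

Weight W = mg = 7120 × 9.81 = 69847 N; in level flight L = W.
q = ½ρv² = ½ × 0.648 × 191² = 11820 Pa.
CL = W/(q·S) = 69847 / (11820 × 52.9) = 0.1117.
CD = 0.0241 + 0.0448 × 0.1117² = 0.02466.
L/D = CL/CD = 0.1117 / 0.02466 = 4.53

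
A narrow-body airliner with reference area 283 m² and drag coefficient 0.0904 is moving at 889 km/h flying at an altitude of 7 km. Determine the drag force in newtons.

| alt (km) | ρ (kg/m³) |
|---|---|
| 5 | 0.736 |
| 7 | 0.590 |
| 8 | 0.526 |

At 7 km, from the table: ρ = 0.590 kg/m³.
Convert speed: v = 889 km/h ÷ 3.6 = 246.9 m/s.
Dynamic pressure q = ½ρv² = ½ × 0.59 × 246.9² = 17990 Pa.
D = q·S·CD = 17990 × 283 × 0.0904 = 4.6×10^5 N ≈ 460 kN

D = 4.6×10^5 N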